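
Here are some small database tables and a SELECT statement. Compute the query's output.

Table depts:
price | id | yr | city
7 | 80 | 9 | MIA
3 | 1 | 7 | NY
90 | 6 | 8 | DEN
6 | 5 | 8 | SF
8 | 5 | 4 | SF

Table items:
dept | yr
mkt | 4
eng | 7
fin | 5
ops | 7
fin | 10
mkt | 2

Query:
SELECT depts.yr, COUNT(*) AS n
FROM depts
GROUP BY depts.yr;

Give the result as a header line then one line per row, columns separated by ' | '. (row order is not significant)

After GROUP BY (4 rows):
depts.yr | n
9 | 1
7 | 1
8 | 2
4 | 1

== RESULT ==
depts.yr | n
9 | 1
7 | 1
8 | 2
4 | 1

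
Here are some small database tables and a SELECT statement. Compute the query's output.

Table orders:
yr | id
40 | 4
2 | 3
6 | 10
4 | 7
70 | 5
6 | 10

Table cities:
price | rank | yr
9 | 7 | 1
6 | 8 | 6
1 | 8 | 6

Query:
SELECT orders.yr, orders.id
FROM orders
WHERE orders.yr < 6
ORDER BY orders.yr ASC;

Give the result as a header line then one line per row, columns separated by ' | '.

== RESULT ==
orders.yr | orders.id
2 | 3
4 | 7

Derivation:
After WHERE (2 rows):
orders.yr | orders.id
2 | 3
4 | 7
After SELECT (2 rows):
orders.yr | orders.id
2 | 3
4 | 7
After ORDER BY (2 rows):
orders.yr | orders.id
2 | 3
4 | 7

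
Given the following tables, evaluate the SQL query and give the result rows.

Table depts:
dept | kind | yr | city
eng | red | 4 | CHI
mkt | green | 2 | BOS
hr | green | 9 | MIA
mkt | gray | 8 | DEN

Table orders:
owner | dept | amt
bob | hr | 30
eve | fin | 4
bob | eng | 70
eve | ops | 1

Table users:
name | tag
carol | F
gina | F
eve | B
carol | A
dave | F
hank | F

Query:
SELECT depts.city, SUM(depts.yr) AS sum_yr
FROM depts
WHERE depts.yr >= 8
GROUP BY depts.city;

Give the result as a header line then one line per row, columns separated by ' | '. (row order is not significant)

After WHERE (2 rows):
depts.dept | depts.kind | depts.yr | depts.city
hr | green | 9 | MIA
mkt | gray | 8 | DEN
After GROUP BY (2 rows):
depts.city | sum_yr
MIA | 9
DEN | 8

== RESULT ==
depts.city | sum_yr
MIA | 9
DEN | 8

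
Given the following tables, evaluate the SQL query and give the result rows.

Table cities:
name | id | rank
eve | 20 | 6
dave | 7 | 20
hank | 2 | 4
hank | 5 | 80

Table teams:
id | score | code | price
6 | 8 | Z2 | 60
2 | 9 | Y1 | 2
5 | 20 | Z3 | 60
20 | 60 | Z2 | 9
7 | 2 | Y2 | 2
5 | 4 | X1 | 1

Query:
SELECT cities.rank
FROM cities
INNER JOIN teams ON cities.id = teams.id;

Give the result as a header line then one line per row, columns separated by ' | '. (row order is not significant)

After JOIN teams (5 rows):
cities.name | cities.id | cities.rank | teams.id | teams.score | teams.code | teams.price
eve | 20 | 6 | 20 | 60 | Z2 | 9
dave | 7 | 20 | 7 | 2 | Y2 | 2
hank | 2 | 4 | 2 | 9 | Y1 | 2
hank | 5 | 80 | 5 | 20 | Z3 | 60
hank | 5 | 80 | 5 | 4 | X1 | 1
After SELECT (5 rows):
cities.rank
6
20
4
80
80

== RESULT ==
cities.rank
6
20
4
80
80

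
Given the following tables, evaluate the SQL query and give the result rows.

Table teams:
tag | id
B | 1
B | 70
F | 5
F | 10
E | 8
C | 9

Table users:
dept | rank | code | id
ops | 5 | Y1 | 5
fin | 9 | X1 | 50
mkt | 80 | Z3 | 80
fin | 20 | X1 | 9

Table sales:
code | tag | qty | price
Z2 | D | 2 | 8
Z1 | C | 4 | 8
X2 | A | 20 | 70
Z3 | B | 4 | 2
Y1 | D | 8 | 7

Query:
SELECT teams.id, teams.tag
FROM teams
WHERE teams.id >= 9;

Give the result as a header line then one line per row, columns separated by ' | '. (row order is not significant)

== RESULT ==
teams.id | teams.tag
70 | B
10 | F
9 | C

Derivation:
After WHERE (3 rows):
teams.tag | teams.id
B | 70
F | 10
C | 9
After SELECT (3 rows):
teams.id | teams.tag
70 | B
10 | F
9 | C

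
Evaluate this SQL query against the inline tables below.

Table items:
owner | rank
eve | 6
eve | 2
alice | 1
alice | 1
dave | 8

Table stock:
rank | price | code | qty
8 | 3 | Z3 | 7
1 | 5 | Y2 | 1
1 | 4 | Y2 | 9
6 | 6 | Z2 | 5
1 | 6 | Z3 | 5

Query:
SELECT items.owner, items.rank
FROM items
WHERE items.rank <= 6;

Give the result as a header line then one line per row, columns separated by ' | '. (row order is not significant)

== RESULT ==
items.owner | items.rank
eve | 6
eve | 2
alice | 1
alice | 1

Derivation:
After WHERE (4 rows):
items.owner | items.rank
eve | 6
eve | 2
alice | 1
alice | 1
After SELECT (4 rows):
items.owner | items.rank
eve | 6
eve | 2
alice | 1
alice | 1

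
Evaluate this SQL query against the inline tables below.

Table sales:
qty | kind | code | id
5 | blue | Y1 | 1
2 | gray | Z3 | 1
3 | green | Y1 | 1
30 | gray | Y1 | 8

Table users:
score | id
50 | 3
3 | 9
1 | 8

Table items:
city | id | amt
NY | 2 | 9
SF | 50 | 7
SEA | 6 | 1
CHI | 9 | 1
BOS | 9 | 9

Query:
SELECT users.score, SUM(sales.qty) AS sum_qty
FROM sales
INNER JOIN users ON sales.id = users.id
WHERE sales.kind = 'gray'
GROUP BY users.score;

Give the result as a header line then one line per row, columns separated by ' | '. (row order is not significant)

== RESULT ==
users.score | sum_qty
1 | 30

Derivation:
After JOIN users (1 rows):
sales.qty | sales.kind | sales.code | sales.id | users.score | users.id
30 | gray | Y1 | 8 | 1 | 8
After WHERE (1 rows):
sales.qty | sales.kind | sales.code | sales.id | users.score | users.id
30 | gray | Y1 | 8 | 1 | 8
After GROUP BY (1 rows):
users.score | sum_qty
1 | 30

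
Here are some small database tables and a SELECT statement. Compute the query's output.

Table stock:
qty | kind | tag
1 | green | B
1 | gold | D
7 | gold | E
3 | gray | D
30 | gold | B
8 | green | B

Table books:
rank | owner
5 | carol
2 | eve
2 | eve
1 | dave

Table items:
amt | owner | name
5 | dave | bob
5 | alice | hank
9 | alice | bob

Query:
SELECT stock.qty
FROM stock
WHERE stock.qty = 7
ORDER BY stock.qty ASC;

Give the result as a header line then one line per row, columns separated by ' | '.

== RESULT ==
stock.qty
7

Derivation:
After WHERE (1 rows):
stock.qty | stock.kind | stock.tag
7 | gold | E
After SELECT (1 rows):
stock.qty
7
After ORDER BY (1 rows):
stock.qty
7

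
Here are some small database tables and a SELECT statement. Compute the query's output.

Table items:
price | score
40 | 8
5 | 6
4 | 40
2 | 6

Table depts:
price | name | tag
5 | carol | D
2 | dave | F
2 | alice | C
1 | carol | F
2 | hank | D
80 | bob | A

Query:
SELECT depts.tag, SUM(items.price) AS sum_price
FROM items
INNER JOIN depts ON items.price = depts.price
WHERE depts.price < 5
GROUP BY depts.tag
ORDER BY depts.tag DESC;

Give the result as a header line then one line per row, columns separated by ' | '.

After JOIN depts (4 rows):
items.price | items.score | depts.price | depts.name | depts.tag
5 | 6 | 5 | carol | D
2 | 6 | 2 | dave | F
2 | 6 | 2 | alice | C
2 | 6 | 2 | hank | D
After WHERE (3 rows):
items.price | items.score | depts.price | depts.name | depts.tag
2 | 6 | 2 | dave | F
2 | 6 | 2 | alice | C
2 | 6 | 2 | hank | D
After GROUP BY (3 rows):
depts.tag | sum_price
F | 2
C | 2
D | 2
After ORDER BY (3 rows):
depts.tag | sum_price
F | 2
D | 2
C | 2

== RESULT ==
depts.tag | sum_price
F | 2
D | 2
C | 2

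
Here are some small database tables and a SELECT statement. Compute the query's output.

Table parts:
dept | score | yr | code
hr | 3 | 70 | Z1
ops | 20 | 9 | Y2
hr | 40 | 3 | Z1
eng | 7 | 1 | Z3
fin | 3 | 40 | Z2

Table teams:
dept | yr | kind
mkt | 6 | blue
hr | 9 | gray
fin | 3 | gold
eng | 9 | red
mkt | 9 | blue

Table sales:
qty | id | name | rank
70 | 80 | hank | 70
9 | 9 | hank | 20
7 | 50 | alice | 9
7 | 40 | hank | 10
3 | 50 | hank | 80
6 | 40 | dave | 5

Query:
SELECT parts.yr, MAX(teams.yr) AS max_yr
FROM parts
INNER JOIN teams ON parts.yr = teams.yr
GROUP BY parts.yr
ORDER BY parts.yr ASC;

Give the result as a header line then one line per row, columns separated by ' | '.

== RESULT ==
parts.yr | max_yr
3 | 3
9 | 9

Derivation:
After JOIN teams (4 rows):
parts.dept | parts.score | parts.yr | parts.code | teams.dept | teams.yr | teams.kind
ops | 20 | 9 | Y2 | hr | 9 | gray
ops | 20 | 9 | Y2 | eng | 9 | red
ops | 20 | 9 | Y2 | mkt | 9 | blue
hr | 40 | 3 | Z1 | fin | 3 | gold
After GROUP BY (2 rows):
parts.yr | max_yr
9 | 9
3 | 3
After ORDER BY (2 rows):
parts.yr | max_yr
3 | 3
9 | 9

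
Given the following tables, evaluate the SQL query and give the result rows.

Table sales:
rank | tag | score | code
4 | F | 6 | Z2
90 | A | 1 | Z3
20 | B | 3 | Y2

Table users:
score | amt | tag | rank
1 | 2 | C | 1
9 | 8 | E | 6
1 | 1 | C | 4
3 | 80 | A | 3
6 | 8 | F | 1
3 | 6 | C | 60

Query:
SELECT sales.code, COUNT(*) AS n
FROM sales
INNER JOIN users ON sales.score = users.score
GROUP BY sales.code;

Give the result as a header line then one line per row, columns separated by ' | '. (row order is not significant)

== RESULT ==
sales.code | n
Z2 | 1
Z3 | 2
Y2 | 2

Derivation:
After JOIN users (5 rows):
sales.rank | sales.tag | sales.score | sales.code | users.score | users.amt | users.tag | users.rank
4 | F | 6 | Z2 | 6 | 8 | F | 1
90 | A | 1 | Z3 | 1 | 2 | C | 1
90 | A | 1 | Z3 | 1 | 1 | C | 4
20 | B | 3 | Y2 | 3 | 80 | A | 3
20 | B | 3 | Y2 | 3 | 6 | C | 60
After GROUP BY (3 rows):
sales.code | n
Z2 | 1
Z3 | 2
Y2 | 2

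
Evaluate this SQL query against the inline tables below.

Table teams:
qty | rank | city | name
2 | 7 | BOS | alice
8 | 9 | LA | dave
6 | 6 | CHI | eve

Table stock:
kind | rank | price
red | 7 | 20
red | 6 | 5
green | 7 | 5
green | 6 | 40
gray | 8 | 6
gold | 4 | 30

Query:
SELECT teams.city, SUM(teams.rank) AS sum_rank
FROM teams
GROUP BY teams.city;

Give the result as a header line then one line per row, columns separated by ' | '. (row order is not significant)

== RESULT ==
teams.city | sum_rank
BOS | 7
LA | 9
CHI | 6

Derivation:
After GROUP BY (3 rows):
teams.city | sum_rank
BOS | 7
LA | 9
CHI | 6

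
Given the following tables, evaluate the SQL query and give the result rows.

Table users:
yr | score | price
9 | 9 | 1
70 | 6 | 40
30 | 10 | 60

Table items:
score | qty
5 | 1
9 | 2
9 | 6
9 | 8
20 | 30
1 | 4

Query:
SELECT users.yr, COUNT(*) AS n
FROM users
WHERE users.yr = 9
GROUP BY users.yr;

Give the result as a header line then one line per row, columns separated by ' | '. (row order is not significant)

== RESULT ==
users.yr | n
9 | 1

Derivation:
After WHERE (1 rows):
users.yr | users.score | users.price
9 | 9 | 1
After GROUP BY (1 rows):
users.yr | n
9 | 1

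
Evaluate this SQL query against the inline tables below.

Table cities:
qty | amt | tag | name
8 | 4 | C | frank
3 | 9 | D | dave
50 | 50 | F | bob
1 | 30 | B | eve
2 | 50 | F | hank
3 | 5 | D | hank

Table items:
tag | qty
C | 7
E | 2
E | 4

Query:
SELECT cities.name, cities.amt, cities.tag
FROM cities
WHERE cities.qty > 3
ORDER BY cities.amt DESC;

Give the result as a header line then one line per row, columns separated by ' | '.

== RESULT ==
cities.name | cities.amt | cities.tag
bob | 50 | F
frank | 4 | C

Derivation:
After WHERE (2 rows):
cities.qty | cities.amt | cities.tag | cities.name
8 | 4 | C | frank
50 | 50 | F | bob
After SELECT (2 rows):
cities.name | cities.amt | cities.tag
frank | 4 | C
bob | 50 | F
After ORDER BY (2 rows):
cities.name | cities.amt | cities.tag
bob | 50 | F
frank | 4 | C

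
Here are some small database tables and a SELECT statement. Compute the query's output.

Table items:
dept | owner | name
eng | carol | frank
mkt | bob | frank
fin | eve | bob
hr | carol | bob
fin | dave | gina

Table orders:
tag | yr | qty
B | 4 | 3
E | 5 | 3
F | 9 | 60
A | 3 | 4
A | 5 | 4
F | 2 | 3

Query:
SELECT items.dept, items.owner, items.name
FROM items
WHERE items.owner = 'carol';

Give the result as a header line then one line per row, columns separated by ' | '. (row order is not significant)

== RESULT ==
items.dept | items.owner | items.name
eng | carol | frank
hr | carol | bob

Derivation:
After WHERE (2 rows):
items.dept | items.owner | items.name
eng | carol | frank
hr | carol | bob
After SELECT (2 rows):
items.dept | items.owner | items.name
eng | carol | frank
hr | carol | bob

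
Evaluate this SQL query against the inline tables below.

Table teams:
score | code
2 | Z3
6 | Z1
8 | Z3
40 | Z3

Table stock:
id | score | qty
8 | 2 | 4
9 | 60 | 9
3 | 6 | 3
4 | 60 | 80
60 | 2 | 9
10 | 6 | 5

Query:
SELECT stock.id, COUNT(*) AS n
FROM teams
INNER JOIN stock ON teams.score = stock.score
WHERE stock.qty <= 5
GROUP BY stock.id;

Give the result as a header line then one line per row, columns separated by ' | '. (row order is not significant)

== RESULT ==
stock.id | n
8 | 1
3 | 1
10 | 1

Derivation:
After JOIN stock (4 rows):
teams.score | teams.code | stock.id | stock.score | stock.qty
2 | Z3 | 8 | 2 | 4
2 | Z3 | 60 | 2 | 9
6 | Z1 | 3 | 6 | 3
6 | Z1 | 10 | 6 | 5
After WHERE (3 rows):
teams.score | teams.code | stock.id | stock.score | stock.qty
2 | Z3 | 8 | 2 | 4
6 | Z1 | 3 | 6 | 3
6 | Z1 | 10 | 6 | 5
After GROUP BY (3 rows):
stock.id | n
8 | 1
3 | 1
10 | 1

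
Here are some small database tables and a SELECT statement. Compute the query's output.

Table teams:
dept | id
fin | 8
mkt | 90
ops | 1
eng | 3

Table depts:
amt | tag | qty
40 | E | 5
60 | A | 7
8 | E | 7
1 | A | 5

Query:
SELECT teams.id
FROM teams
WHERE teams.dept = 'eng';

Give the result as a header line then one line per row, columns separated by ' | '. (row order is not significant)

After WHERE (1 rows):
teams.dept | teams.id
eng | 3
After SELECT (1 rows):
teams.id
3

== RESULT ==
teams.id
3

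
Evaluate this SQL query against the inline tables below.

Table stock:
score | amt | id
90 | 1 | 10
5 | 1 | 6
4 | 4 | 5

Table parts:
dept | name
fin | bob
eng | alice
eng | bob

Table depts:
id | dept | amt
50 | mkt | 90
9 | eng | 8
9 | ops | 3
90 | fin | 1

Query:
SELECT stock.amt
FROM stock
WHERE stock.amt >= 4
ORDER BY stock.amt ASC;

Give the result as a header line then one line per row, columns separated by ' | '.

== RESULT ==
stock.amt
4

Derivation:
After WHERE (1 rows):
stock.score | stock.amt | stock.id
4 | 4 | 5
After SELECT (1 rows):
stock.amt
4
After ORDER BY (1 rows):
stock.amt
4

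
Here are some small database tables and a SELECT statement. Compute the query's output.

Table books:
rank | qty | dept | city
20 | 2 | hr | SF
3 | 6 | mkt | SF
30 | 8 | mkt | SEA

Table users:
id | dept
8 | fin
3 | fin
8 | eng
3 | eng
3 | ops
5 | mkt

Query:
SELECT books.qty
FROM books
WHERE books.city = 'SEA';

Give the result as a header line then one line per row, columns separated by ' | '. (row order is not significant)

After WHERE (1 rows):
books.rank | books.qty | books.dept | books.city
30 | 8 | mkt | SEA
After SELECT (1 rows):
books.qty
8

== RESULT ==
books.qty
8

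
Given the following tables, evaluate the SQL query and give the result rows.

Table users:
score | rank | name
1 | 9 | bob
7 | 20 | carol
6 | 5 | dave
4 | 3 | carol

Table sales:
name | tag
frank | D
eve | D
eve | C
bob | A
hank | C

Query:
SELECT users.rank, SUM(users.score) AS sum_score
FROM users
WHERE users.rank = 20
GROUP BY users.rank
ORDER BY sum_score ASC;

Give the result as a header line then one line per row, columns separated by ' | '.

After WHERE (1 rows):
users.score | users.rank | users.name
7 | 20 | carol
After GROUP BY (1 rows):
users.rank | sum_score
20 | 7
After ORDER BY (1 rows):
users.rank | sum_score
20 | 7

== RESULT ==
users.rank | sum_score
20 | 7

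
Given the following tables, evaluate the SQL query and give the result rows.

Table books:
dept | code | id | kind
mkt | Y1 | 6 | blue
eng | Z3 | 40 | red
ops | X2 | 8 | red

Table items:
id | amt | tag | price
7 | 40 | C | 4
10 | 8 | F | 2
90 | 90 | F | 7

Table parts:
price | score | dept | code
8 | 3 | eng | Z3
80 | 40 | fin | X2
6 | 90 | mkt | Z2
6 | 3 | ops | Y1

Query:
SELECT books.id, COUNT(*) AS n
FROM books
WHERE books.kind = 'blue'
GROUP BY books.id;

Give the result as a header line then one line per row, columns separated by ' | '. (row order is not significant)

After WHERE (1 rows):
books.dept | books.code | books.id | books.kind
mkt | Y1 | 6 | blue
After GROUP BY (1 rows):
books.id | n
6 | 1

== RESULT ==
books.id | n
6 | 1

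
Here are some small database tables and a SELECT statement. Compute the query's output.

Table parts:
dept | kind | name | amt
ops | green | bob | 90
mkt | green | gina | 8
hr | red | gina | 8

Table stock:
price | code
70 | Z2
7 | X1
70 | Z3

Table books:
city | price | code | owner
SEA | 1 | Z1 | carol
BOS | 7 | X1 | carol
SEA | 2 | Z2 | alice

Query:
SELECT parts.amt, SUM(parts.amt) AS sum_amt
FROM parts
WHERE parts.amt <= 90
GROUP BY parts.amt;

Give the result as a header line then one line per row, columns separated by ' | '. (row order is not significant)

After WHERE (3 rows):
parts.dept | parts.kind | parts.name | parts.amt
ops | green | bob | 90
mkt | green | gina | 8
hr | red | gina | 8
After GROUP BY (2 rows):
parts.amt | sum_amt
90 | 90
8 | 16

== RESULT ==
parts.amt | sum_amt
90 | 90
8 | 16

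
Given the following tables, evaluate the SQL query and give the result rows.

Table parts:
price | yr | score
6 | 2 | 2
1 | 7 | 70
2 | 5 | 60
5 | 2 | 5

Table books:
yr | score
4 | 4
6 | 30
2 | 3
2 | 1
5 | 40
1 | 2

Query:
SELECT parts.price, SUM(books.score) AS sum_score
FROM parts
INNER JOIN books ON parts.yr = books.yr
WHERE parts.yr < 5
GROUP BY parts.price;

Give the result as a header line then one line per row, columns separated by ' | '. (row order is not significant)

After JOIN books (5 rows):
parts.price | parts.yr | parts.score | books.yr | books.score
6 | 2 | 2 | 2 | 3
6 | 2 | 2 | 2 | 1
2 | 5 | 60 | 5 | 40
5 | 2 | 5 | 2 | 3
5 | 2 | 5 | 2 | 1
After WHERE (4 rows):
parts.price | parts.yr | parts.score | books.yr | books.score
6 | 2 | 2 | 2 | 3
6 | 2 | 2 | 2 | 1
5 | 2 | 5 | 2 | 3
5 | 2 | 5 | 2 | 1
After GROUP BY (2 rows):
parts.price | sum_score
6 | 4
5 | 4

== RESULT ==
parts.price | sum_score
6 | 4
5 | 4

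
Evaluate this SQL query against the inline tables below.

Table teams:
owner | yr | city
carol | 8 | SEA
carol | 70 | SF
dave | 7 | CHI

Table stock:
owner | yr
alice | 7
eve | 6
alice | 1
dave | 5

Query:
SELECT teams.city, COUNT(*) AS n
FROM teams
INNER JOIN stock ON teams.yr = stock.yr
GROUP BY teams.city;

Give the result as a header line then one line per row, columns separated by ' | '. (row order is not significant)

== RESULT ==
teams.city | n
CHI | 1

Derivation:
After JOIN stock (1 rows):
teams.owner | teams.yr | teams.city | stock.owner | stock.yr
dave | 7 | CHI | alice | 7
After GROUP BY (1 rows):
teams.city | n
CHI | 1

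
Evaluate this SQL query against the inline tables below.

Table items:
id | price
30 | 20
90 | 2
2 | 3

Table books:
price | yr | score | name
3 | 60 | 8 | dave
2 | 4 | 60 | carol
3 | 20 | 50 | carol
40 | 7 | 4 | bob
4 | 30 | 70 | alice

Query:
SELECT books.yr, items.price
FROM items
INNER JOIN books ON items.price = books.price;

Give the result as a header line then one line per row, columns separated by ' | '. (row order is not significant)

== RESULT ==
books.yr | items.price
4 | 2
60 | 3
20 | 3

Derivation:
After JOIN books (3 rows):
items.id | items.price | books.price | books.yr | books.score | books.name
90 | 2 | 2 | 4 | 60 | carol
2 | 3 | 3 | 60 | 8 | dave
2 | 3 | 3 | 20 | 50 | carol
After SELECT (3 rows):
books.yr | items.price
4 | 2
60 | 3
20 | 3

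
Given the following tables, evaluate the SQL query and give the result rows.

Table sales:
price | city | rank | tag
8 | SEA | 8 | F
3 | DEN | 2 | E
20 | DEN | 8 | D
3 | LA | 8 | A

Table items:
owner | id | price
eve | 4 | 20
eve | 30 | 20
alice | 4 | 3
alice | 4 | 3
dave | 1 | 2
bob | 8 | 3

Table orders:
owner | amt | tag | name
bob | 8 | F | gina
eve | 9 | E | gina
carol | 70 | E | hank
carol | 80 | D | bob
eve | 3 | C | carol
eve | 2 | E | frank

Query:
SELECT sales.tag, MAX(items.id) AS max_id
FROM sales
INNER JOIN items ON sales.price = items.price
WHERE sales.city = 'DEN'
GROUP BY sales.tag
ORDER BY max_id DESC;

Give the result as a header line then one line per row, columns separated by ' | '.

== RESULT ==
sales.tag | max_id
D | 30
E | 8

Derivation:
After JOIN items (8 rows):
sales.price | sales.city | sales.rank | sales.tag | items.owner | items.id | items.price
3 | DEN | 2 | E | alice | 4 | 3
3 | DEN | 2 | E | alice | 4 | 3
3 | DEN | 2 | E | bob | 8 | 3
20 | DEN | 8 | D | eve | 4 | 20
20 | DEN | 8 | D | eve | 30 | 20
3 | LA | 8 | A | alice | 4 | 3
3 | LA | 8 | A | alice | 4 | 3
3 | LA | 8 | A | bob | 8 | 3
After WHERE (5 rows):
sales.price | sales.city | sales.rank | sales.tag | items.owner | items.id | items.price
3 | DEN | 2 | E | alice | 4 | 3
3 | DEN | 2 | E | alice | 4 | 3
3 | DEN | 2 | E | bob | 8 | 3
20 | DEN | 8 | D | eve | 4 | 20
20 | DEN | 8 | D | eve | 30 | 20
After GROUP BY (2 rows):
sales.tag | max_id
E | 8
D | 30
After ORDER BY (2 rows):
sales.tag | max_id
D | 30
E | 8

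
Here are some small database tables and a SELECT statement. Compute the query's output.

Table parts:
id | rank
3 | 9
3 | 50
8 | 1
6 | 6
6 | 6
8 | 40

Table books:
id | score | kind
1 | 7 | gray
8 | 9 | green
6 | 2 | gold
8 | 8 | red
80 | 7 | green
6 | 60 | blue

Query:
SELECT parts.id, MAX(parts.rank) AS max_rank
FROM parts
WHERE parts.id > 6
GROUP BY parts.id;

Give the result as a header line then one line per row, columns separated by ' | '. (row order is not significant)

== RESULT ==
parts.id | max_rank
8 | 40

Derivation:
After WHERE (2 rows):
parts.id | parts.rank
8 | 1
8 | 40
After GROUP BY (1 rows):
parts.id | max_rank
8 | 40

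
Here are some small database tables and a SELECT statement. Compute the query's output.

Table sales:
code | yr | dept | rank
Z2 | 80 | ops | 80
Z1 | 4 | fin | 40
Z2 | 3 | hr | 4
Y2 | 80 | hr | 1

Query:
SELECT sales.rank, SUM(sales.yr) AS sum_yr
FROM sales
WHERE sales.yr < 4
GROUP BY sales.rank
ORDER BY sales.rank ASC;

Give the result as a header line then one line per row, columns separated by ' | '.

== RESULT ==
sales.rank | sum_yr
4 | 3

Derivation:
After WHERE (1 rows):
sales.code | sales.yr | sales.dept | sales.rank
Z2 | 3 | hr | 4
After GROUP BY (1 rows):
sales.rank | sum_yr
4 | 3
After ORDER BY (1 rows):
sales.rank | sum_yr
4 | 3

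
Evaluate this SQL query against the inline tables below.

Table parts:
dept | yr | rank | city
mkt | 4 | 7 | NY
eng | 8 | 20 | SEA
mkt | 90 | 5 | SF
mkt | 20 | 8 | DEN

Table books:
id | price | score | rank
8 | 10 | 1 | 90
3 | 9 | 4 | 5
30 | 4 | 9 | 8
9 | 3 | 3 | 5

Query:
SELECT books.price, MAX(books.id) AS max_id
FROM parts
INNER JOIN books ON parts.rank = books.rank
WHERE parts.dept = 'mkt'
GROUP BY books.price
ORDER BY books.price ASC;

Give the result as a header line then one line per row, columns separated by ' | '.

== RESULT ==
books.price | max_id
3 | 9
4 | 30
9 | 3

Derivation:
After JOIN books (3 rows):
parts.dept | parts.yr | parts.rank | parts.city | books.id | books.price | books.score | books.rank
mkt | 90 | 5 | SF | 3 | 9 | 4 | 5
mkt | 90 | 5 | SF | 9 | 3 | 3 | 5
mkt | 20 | 8 | DEN | 30 | 4 | 9 | 8
After WHERE (3 rows):
parts.dept | parts.yr | parts.rank | parts.city | books.id | books.price | books.score | books.rank
mkt | 90 | 5 | SF | 3 | 9 | 4 | 5
mkt | 90 | 5 | SF | 9 | 3 | 3 | 5
mkt | 20 | 8 | DEN | 30 | 4 | 9 | 8
After GROUP BY (3 rows):
books.price | max_id
9 | 3
3 | 9
4 | 30
After ORDER BY (3 rows):
books.price | max_id
3 | 9
4 | 30
9 | 3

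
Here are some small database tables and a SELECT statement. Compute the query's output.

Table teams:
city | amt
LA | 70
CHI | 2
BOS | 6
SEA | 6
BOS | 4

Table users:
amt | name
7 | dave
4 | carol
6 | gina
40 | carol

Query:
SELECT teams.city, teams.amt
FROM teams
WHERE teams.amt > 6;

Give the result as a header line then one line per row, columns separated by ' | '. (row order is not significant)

After WHERE (1 rows):
teams.city | teams.amt
LA | 70
After SELECT (1 rows):
teams.city | teams.amt
LA | 70

== RESULT ==
teams.city | teams.amt
LA | 70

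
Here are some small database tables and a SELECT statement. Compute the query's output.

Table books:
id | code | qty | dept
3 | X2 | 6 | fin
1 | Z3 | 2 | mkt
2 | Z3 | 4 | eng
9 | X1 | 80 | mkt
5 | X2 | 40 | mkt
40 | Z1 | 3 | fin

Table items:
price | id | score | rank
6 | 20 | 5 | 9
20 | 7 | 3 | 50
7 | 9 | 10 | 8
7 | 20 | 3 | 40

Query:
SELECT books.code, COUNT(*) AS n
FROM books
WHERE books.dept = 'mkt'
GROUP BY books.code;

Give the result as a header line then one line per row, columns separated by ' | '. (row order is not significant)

== RESULT ==
books.code | n
Z3 | 1
X1 | 1
X2 | 1

Derivation:
After WHERE (3 rows):
books.id | books.code | books.qty | books.dept
1 | Z3 | 2 | mkt
9 | X1 | 80 | mkt
5 | X2 | 40 | mkt
After GROUP BY (3 rows):
books.code | n
Z3 | 1
X1 | 1
X2 | 1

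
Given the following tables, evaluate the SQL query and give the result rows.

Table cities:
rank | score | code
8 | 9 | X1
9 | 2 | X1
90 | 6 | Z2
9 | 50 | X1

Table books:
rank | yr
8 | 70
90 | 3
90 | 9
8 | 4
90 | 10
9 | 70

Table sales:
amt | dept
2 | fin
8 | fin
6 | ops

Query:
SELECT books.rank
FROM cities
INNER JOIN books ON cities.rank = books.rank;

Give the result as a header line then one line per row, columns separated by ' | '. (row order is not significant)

After JOIN books (7 rows):
cities.rank | cities.score | cities.code | books.rank | books.yr
8 | 9 | X1 | 8 | 70
8 | 9 | X1 | 8 | 4
9 | 2 | X1 | 9 | 70
90 | 6 | Z2 | 90 | 3
90 | 6 | Z2 | 90 | 9
90 | 6 | Z2 | 90 | 10
9 | 50 | X1 | 9 | 70
After SELECT (7 rows):
books.rank
8
8
9
90
90
90
9

== RESULT ==
books.rank
8
8
9
90
90
90
9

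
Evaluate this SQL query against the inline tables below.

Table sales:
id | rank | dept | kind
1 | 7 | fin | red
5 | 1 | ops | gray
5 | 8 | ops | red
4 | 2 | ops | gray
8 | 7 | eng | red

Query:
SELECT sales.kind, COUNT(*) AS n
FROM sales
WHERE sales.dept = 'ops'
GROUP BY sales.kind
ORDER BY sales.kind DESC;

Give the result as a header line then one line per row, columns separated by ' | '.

== RESULT ==
sales.kind | n
red | 1
gray | 2

Derivation:
After WHERE (3 rows):
sales.id | sales.rank | sales.dept | sales.kind
5 | 1 | ops | gray
5 | 8 | ops | red
4 | 2 | ops | gray
After GROUP BY (2 rows):
sales.kind | n
gray | 2
red | 1
After ORDER BY (2 rows):
sales.kind | n
red | 1
gray | 2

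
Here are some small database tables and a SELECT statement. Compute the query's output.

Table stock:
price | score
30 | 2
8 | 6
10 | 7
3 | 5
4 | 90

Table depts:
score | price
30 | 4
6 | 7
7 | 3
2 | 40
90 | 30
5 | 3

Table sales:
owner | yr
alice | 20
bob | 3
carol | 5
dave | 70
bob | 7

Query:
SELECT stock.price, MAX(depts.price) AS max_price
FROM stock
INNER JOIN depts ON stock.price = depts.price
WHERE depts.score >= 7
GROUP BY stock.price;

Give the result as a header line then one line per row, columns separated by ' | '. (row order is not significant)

After JOIN depts (4 rows):
stock.price | stock.score | depts.score | depts.price
30 | 2 | 90 | 30
3 | 5 | 7 | 3
3 | 5 | 5 | 3
4 | 90 | 30 | 4
After WHERE (3 rows):
stock.price | stock.score | depts.score | depts.price
30 | 2 | 90 | 30
3 | 5 | 7 | 3
4 | 90 | 30 | 4
After GROUP BY (3 rows):
stock.price | max_price
30 | 30
3 | 3
4 | 4

== RESULT ==
stock.price | max_price
30 | 30
3 | 3
4 | 4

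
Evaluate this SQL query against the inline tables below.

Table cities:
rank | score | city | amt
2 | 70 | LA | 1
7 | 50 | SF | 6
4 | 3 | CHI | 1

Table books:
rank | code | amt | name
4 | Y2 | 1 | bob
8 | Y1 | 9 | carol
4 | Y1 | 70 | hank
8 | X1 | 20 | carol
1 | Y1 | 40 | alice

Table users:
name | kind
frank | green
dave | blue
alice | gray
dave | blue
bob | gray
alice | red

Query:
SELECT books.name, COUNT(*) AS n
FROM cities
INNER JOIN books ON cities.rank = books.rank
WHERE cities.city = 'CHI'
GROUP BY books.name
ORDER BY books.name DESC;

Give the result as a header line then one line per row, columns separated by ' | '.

== RESULT ==
books.name | n
hank | 1
bob | 1

Derivation:
After JOIN books (2 rows):
cities.rank | cities.score | cities.city | cities.amt | books.rank | books.code | books.amt | books.name
4 | 3 | CHI | 1 | 4 | Y2 | 1 | bob
4 | 3 | CHI | 1 | 4 | Y1 | 70 | hank
After WHERE (2 rows):
cities.rank | cities.score | cities.city | cities.amt | books.rank | books.code | books.amt | books.name
4 | 3 | CHI | 1 | 4 | Y2 | 1 | bob
4 | 3 | CHI | 1 | 4 | Y1 | 70 | hank
After GROUP BY (2 rows):
books.name | n
bob | 1
hank | 1
After ORDER BY (2 rows):
books.name | n
hank | 1
bob | 1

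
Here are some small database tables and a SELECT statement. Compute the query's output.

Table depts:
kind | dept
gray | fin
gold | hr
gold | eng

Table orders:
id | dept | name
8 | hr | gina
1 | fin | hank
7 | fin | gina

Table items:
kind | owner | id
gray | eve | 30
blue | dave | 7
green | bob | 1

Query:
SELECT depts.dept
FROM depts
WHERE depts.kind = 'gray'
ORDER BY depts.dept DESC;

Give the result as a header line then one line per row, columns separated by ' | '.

== RESULT ==
depts.dept
fin

Derivation:
After WHERE (1 rows):
depts.kind | depts.dept
gray | fin
After SELECT (1 rows):
depts.dept
fin
After ORDER BY (1 rows):
depts.dept
fin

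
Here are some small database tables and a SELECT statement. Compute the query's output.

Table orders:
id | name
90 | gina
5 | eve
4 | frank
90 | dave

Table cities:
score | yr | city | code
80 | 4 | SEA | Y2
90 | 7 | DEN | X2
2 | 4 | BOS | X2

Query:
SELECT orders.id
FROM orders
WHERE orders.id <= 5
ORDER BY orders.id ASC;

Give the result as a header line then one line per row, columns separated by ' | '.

== RESULT ==
orders.id
4
5

Derivation:
After WHERE (2 rows):
orders.id | orders.name
5 | eve
4 | frank
After SELECT (2 rows):
orders.id
5
4
After ORDER BY (2 rows):
orders.id
4
5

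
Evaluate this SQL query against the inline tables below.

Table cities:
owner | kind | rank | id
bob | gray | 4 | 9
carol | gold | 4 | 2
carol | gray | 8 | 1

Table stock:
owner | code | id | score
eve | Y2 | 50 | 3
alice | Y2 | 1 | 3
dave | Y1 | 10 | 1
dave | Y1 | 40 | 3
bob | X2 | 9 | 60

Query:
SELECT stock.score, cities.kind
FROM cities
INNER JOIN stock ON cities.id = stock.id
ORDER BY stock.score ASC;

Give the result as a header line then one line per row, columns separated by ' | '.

After JOIN stock (2 rows):
cities.owner | cities.kind | cities.rank | cities.id | stock.owner | stock.code | stock.id | stock.score
bob | gray | 4 | 9 | bob | X2 | 9 | 60
carol | gray | 8 | 1 | alice | Y2 | 1 | 3
After SELECT (2 rows):
stock.score | cities.kind
60 | gray
3 | gray
After ORDER BY (2 rows):
stock.score | cities.kind
3 | gray
60 | gray

== RESULT ==
stock.score | cities.kind
3 | gray
60 | gray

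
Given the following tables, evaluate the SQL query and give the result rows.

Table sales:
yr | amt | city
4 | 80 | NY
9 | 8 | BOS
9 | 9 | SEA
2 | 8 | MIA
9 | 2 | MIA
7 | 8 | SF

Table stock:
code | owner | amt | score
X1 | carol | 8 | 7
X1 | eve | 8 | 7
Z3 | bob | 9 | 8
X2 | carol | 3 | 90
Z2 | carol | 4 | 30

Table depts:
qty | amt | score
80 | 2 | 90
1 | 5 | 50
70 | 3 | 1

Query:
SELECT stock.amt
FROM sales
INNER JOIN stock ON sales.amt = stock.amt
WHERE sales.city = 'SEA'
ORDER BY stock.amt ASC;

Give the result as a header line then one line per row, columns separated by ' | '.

After JOIN stock (7 rows):
sales.yr | sales.amt | sales.city | stock.code | stock.owner | stock.amt | stock.score
9 | 8 | BOS | X1 | carol | 8 | 7
9 | 8 | BOS | X1 | eve | 8 | 7
9 | 9 | SEA | Z3 | bob | 9 | 8
2 | 8 | MIA | X1 | carol | 8 | 7
2 | 8 | MIA | X1 | eve | 8 | 7
7 | 8 | SF | X1 | carol | 8 | 7
7 | 8 | SF | X1 | eve | 8 | 7
After WHERE (1 rows):
sales.yr | sales.amt | sales.city | stock.code | stock.owner | stock.amt | stock.score
9 | 9 | SEA | Z3 | bob | 9 | 8
After SELECT (1 rows):
stock.amt
9
After ORDER BY (1 rows):
stock.amt
9

== RESULT ==
stock.amt
9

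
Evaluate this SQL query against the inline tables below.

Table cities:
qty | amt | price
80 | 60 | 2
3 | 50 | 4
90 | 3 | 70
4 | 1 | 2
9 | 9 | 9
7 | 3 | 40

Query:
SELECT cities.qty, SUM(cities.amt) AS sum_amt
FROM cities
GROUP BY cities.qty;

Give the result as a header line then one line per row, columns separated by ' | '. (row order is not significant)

== RESULT ==
cities.qty | sum_amt
80 | 60
3 | 50
90 | 3
4 | 1
9 | 9
7 | 3

Derivation:
After GROUP BY (6 rows):
cities.qty | sum_amt
80 | 60
3 | 50
90 | 3
4 | 1
9 | 9
7 | 3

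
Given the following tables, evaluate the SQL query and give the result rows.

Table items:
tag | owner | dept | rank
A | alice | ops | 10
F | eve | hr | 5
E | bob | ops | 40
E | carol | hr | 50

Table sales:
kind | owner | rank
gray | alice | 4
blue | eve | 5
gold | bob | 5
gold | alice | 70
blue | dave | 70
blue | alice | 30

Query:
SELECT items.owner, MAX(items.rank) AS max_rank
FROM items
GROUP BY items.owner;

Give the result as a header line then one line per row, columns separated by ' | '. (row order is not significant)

After GROUP BY (4 rows):
items.owner | max_rank
alice | 10
eve | 5
bob | 40
carol | 50

== RESULT ==
items.owner | max_rank
alice | 10
eve | 5
bob | 40
carol | 50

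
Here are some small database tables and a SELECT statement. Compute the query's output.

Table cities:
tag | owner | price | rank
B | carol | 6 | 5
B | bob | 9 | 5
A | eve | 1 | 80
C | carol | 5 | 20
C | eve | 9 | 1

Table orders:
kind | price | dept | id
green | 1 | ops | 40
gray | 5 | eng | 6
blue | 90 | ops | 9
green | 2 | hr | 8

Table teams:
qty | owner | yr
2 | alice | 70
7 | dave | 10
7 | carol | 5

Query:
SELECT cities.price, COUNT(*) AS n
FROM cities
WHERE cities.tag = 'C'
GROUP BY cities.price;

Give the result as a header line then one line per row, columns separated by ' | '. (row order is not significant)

== RESULT ==
cities.price | n
5 | 1
9 | 1

Derivation:
After WHERE (2 rows):
cities.tag | cities.owner | cities.price | cities.rank
C | carol | 5 | 20
C | eve | 9 | 1
After GROUP BY (2 rows):
cities.price | n
5 | 1
9 | 1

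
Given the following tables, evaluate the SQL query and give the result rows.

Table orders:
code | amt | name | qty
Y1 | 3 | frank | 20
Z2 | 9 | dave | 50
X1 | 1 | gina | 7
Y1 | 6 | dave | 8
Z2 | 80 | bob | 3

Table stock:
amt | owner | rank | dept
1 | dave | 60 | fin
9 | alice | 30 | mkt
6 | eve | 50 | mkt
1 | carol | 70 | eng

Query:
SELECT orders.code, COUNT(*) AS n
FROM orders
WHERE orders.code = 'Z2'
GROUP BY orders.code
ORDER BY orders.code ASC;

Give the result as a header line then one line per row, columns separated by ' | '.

== RESULT ==
orders.code | n
Z2 | 2

Derivation:
After WHERE (2 rows):
orders.code | orders.amt | orders.name | orders.qty
Z2 | 9 | dave | 50
Z2 | 80 | bob | 3
After GROUP BY (1 rows):
orders.code | n
Z2 | 2
After ORDER BY (1 rows):
orders.code | n
Z2 | 2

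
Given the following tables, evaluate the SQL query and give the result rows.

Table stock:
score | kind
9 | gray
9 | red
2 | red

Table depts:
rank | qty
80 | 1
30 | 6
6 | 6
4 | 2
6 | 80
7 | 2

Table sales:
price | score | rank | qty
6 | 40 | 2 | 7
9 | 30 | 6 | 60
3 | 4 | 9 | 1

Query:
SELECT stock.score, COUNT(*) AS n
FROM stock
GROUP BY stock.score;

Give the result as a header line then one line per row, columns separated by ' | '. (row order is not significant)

== RESULT ==
stock.score | n
9 | 2
2 | 1

Derivation:
After GROUP BY (2 rows):
stock.score | n
9 | 2
2 | 1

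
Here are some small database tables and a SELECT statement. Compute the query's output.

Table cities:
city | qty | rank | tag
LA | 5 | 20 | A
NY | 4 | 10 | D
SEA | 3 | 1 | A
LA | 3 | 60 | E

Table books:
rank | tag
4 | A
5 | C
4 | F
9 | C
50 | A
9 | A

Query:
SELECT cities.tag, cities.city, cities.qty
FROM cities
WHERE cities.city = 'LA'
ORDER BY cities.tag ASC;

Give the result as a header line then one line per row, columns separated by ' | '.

== RESULT ==
cities.tag | cities.city | cities.qty
A | LA | 5
E | LA | 3

Derivation:
After WHERE (2 rows):
cities.city | cities.qty | cities.rank | cities.tag
LA | 5 | 20 | A
LA | 3 | 60 | E
After SELECT (2 rows):
cities.tag | cities.city | cities.qty
A | LA | 5
E | LA | 3
After ORDER BY (2 rows):
cities.tag | cities.city | cities.qty
A | LA | 5
E | LA | 3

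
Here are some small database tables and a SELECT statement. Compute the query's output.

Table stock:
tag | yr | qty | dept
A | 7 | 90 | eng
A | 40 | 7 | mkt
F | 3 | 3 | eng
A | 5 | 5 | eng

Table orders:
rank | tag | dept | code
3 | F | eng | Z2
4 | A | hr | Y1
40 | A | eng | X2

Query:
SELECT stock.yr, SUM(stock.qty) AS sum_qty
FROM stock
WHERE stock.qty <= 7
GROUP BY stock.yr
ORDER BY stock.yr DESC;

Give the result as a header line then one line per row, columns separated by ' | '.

== RESULT ==
stock.yr | sum_qty
40 | 7
5 | 5
3 | 3

Derivation:
After WHERE (3 rows):
stock.tag | stock.yr | stock.qty | stock.dept
A | 40 | 7 | mkt
F | 3 | 3 | eng
A | 5 | 5 | eng
After GROUP BY (3 rows):
stock.yr | sum_qty
40 | 7
3 | 3
5 | 5
After ORDER BY (3 rows):
stock.yr | sum_qty
40 | 7
5 | 5
3 | 3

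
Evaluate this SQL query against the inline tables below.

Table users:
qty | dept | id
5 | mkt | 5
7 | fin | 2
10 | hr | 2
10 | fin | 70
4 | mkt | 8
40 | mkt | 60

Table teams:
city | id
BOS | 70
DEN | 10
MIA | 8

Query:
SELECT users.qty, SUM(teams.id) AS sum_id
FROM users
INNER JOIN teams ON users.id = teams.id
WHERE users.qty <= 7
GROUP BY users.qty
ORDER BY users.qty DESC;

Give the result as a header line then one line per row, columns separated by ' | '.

After JOIN teams (2 rows):
users.qty | users.dept | users.id | teams.city | teams.id
10 | fin | 70 | BOS | 70
4 | mkt | 8 | MIA | 8
After WHERE (1 rows):
users.qty | users.dept | users.id | teams.city | teams.id
4 | mkt | 8 | MIA | 8
After GROUP BY (1 rows):
users.qty | sum_id
4 | 8
After ORDER BY (1 rows):
users.qty | sum_id
4 | 8

== RESULT ==
users.qty | sum_id
4 | 8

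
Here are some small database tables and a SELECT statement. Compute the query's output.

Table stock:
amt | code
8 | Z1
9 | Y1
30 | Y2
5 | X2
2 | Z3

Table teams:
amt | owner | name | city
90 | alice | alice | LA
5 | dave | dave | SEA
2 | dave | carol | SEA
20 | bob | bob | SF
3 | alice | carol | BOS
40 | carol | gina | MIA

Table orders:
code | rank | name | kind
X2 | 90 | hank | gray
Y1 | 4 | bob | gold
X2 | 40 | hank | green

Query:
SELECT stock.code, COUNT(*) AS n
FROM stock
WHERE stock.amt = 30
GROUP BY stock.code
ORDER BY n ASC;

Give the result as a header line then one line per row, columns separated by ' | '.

== RESULT ==
stock.code | n
Y2 | 1

Derivation:
After WHERE (1 rows):
stock.amt | stock.code
30 | Y2
After GROUP BY (1 rows):
stock.code | n
Y2 | 1
After ORDER BY (1 rows):
stock.code | n
Y2 | 1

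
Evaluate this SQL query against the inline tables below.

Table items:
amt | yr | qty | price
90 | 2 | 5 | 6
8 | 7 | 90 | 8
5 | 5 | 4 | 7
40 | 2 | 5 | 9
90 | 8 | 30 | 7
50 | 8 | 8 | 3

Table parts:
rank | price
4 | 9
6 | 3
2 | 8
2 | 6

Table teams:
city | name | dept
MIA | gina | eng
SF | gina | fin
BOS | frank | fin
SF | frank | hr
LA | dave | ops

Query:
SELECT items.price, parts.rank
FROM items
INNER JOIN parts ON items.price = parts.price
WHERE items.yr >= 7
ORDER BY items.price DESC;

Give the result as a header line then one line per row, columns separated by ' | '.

After JOIN parts (4 rows):
items.amt | items.yr | items.qty | items.price | parts.rank | parts.price
90 | 2 | 5 | 6 | 2 | 6
8 | 7 | 90 | 8 | 2 | 8
40 | 2 | 5 | 9 | 4 | 9
50 | 8 | 8 | 3 | 6 | 3
After WHERE (2 rows):
items.amt | items.yr | items.qty | items.price | parts.rank | parts.price
8 | 7 | 90 | 8 | 2 | 8
50 | 8 | 8 | 3 | 6 | 3
After SELECT (2 rows):
items.price | parts.rank
8 | 2
3 | 6
After ORDER BY (2 rows):
items.price | parts.rank
8 | 2
3 | 6

== RESULT ==
items.price | parts.rank
8 | 2
3 | 6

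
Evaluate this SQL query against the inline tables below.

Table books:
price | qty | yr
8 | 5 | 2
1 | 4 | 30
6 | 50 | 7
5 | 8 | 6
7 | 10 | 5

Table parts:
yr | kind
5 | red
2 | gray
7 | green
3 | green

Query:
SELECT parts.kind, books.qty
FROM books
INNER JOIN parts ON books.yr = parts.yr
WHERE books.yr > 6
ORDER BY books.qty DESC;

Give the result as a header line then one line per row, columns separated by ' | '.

After JOIN parts (3 rows):
books.price | books.qty | books.yr | parts.yr | parts.kind
8 | 5 | 2 | 2 | gray
6 | 50 | 7 | 7 | green
7 | 10 | 5 | 5 | red
After WHERE (1 rows):
books.price | books.qty | books.yr | parts.yr | parts.kind
6 | 50 | 7 | 7 | green
After SELECT (1 rows):
parts.kind | books.qty
green | 50
After ORDER BY (1 rows):
parts.kind | books.qty
green | 50

== RESULT ==
parts.kind | books.qty
green | 50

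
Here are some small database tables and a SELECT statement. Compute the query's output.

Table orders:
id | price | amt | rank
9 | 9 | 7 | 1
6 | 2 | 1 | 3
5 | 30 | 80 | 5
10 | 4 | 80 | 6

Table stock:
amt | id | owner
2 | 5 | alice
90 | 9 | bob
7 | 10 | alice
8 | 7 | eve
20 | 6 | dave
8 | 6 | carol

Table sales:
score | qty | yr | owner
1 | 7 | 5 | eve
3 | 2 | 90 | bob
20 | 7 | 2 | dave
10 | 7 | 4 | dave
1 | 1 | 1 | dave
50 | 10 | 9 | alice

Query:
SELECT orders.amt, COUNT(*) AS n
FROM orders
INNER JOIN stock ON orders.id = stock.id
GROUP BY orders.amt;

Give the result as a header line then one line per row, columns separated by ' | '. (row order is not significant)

After JOIN stock (5 rows):
orders.id | orders.price | orders.amt | orders.rank | stock.amt | stock.id | stock.owner
9 | 9 | 7 | 1 | 90 | 9 | bob
6 | 2 | 1 | 3 | 20 | 6 | dave
6 | 2 | 1 | 3 | 8 | 6 | carol
5 | 30 | 80 | 5 | 2 | 5 | alice
10 | 4 | 80 | 6 | 7 | 10 | alice
After GROUP BY (3 rows):
orders.amt | n
7 | 1
1 | 2
80 | 2

== RESULT ==
orders.amt | n
7 | 1
1 | 2
80 | 2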